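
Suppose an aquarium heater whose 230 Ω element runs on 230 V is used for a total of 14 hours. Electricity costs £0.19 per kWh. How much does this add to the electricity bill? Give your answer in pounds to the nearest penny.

£0.61

Power = V²/R = 230²/230 = 230 W = 0.23 kW
Energy = 0.23 kW × 14 h = 3.22 kWh
Cost = 3.22 kWh × £0.19/kWh = £0.61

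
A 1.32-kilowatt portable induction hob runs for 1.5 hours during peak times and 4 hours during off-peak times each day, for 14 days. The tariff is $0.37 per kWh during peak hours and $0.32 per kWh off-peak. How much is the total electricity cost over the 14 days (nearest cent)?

$33.91

Peak energy = 1.32 kW × 1.5 h × 14 = 27.72 kWh
Off-peak energy = 1.32 kW × 4 h × 14 = 73.92 kWh
Cost = 27.72 × $0.37 + 73.92 × $0.32 = $10.2564 + $23.6544 = $33.91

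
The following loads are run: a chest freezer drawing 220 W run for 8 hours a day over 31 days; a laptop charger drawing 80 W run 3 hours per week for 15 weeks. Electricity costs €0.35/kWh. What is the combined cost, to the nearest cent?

€20.36

chest freezer: Runtime = 8 h/day × 31 days = 248 h
chest freezer: 0.22 kW × 248 h = 54.56 kWh
laptop charger: Runtime = 3 h/week × 15 weeks = 45 h
laptop charger: 0.08 kW × 45 h = 3.6 kWh
Total energy = 58.16 kWh
Cost = 58.16 × €0.35 = €20.36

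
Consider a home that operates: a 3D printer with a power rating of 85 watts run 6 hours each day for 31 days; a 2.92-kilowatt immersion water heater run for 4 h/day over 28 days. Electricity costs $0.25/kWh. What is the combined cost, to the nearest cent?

3D printer: Runtime = 6 h/day × 31 days = 186 h
3D printer: 0.085 kW × 186 h = 15.81 kWh
immersion water heater: Runtime = 4 h/day × 28 days = 112 h
immersion water heater: 2.92 kW × 112 h = 327.04 kWh
Total energy = 342.85 kWh
Cost = 342.85 × $0.25 = $85.71

$85.71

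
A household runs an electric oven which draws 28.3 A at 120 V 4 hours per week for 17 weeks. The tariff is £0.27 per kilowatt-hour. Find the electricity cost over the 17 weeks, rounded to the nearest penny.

£62.35

Power = 28.3 A × 120 V = 3396 W = 3.396 kW
Runtime = 4 h/week × 17 weeks = 68 h
Energy = 3.396 kW × 68 h = 230.928 kWh
Cost = 230.928 kWh × £0.27/kWh = £62.35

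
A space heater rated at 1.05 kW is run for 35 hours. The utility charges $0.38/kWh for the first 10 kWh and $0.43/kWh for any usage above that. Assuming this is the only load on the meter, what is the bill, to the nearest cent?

$15.30

Energy = 1.05 kW × 35 h = 36.75 kWh
Tier 1 (0–10 kWh): 10 × $0.38 = $3.8
Above 10 kWh: 26.75 × $0.43 = $11.5025
Bill = $15.30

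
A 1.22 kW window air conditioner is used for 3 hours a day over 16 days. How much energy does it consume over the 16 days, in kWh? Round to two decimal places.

58.56 kWh

Runtime = 3 h/day × 16 days = 48 h
Energy = 1.22 kW × 48 h = 58.56 kWh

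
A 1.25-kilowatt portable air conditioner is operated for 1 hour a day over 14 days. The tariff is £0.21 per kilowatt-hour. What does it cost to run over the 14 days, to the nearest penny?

Runtime = 1 h/day × 14 days = 14 h
Energy = 1.25 kW × 14 h = 17.5 kWh
Cost = 17.5 kWh × £0.21/kWh = £3.68

£3.68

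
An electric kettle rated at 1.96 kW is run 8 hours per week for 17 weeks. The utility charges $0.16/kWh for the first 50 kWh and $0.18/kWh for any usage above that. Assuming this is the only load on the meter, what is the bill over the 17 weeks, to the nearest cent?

Runtime = 8 h/week × 17 weeks = 136 h
Energy = 1.96 kW × 136 h = 266.56 kWh
Tier 1 (0–50 kWh): 50 × $0.16 = $8
Above 50 kWh: 216.56 × $0.18 = $38.9808
Bill = $46.98

$46.98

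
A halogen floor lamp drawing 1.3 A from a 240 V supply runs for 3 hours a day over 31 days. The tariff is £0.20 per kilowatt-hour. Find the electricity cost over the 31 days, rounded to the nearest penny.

£5.80

Power = 1.3 A × 240 V = 312 W = 0.312 kW
Runtime = 3 h/day × 31 days = 93 h
Energy = 0.312 kW × 93 h = 29.016 kWh
Cost = 29.016 kWh × £0.20/kWh = £5.80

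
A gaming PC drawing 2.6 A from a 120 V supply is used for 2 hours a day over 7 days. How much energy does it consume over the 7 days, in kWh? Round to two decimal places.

4.37 kWh

Power = 2.6 A × 120 V = 312 W = 0.312 kW
Runtime = 2 h/day × 7 days = 14 h
Energy = 0.312 kW × 14 h = 4.368 kWh ≈ 4.37 kWh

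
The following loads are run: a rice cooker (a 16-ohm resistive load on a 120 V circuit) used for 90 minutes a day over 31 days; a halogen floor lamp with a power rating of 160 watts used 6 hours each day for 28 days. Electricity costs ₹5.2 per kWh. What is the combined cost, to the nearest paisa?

₹357.40

rice cooker: Power = V²/R = 120²/16 = 900 W = 0.9 kW
rice cooker: Runtime = 90 min × 31 = 2790 min = 46.5 h
rice cooker: 0.9 kW × 46.5 h = 41.85 kWh
halogen floor lamp: Runtime = 6 h/day × 28 days = 168 h
halogen floor lamp: 0.16 kW × 168 h = 26.88 kWh
Total energy = 68.73 kWh
Cost = 68.73 × ₹5.2 = ₹357.40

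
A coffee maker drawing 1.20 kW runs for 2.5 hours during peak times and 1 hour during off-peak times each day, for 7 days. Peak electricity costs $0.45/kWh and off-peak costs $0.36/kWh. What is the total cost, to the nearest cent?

Peak energy = 1.2 kW × 2.5 h × 7 = 21 kWh
Off-peak energy = 1.2 kW × 1 h × 7 = 8.4 kWh
Cost = 21 × $0.45 + 8.4 × $0.36 = $9.45 + $3.024 = $12.47

$12.47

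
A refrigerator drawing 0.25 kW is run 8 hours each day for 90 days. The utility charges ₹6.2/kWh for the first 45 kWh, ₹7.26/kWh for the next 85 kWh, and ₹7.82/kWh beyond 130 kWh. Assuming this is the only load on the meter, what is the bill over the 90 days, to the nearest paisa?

Runtime = 8 h/day × 90 days = 720 h
Energy = 0.25 kW × 720 h = 180 kWh
Tier 1 (0–45 kWh): 45 × ₹6.2 = ₹279
Tier 2 (45–130 kWh): 85 × ₹7.26 = ₹617.1
Above 130 kWh: 50 × ₹7.82 = ₹391
Bill = ₹1287.10

₹1287.10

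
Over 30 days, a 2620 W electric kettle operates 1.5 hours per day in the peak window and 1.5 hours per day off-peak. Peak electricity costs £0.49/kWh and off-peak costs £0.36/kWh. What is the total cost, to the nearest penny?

Peak energy = 2.62 kW × 1.5 h × 30 = 117.9 kWh
Off-peak energy = 2.62 kW × 1.5 h × 30 = 117.9 kWh
Cost = 117.9 × £0.49 + 117.9 × £0.36 = £57.771 + £42.444 = £100.22

£100.22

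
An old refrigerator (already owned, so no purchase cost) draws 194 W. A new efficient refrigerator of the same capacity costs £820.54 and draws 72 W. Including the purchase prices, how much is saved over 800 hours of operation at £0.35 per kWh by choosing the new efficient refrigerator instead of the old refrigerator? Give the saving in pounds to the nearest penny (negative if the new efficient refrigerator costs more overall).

-£786.38

old refrigerator: £0.00 + (194/1000) kW × 800 h × £0.35 = £0.00 + £54.32 = £54.32
new efficient refrigerator: £820.54 + (72/1000) kW × 800 h × £0.35 = £820.54 + £20.16 = £840.7
Saving = £54.32 − £840.7 = −£786.38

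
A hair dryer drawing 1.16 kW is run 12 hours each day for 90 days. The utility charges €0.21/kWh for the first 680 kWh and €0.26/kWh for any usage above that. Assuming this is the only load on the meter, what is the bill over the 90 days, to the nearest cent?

€291.73

Runtime = 12 h/day × 90 days = 1080 h
Energy = 1.16 kW × 1080 h = 1252.8 kWh
Tier 1 (0–680 kWh): 680 × €0.21 = €142.8
Above 680 kWh: 572.8 × €0.26 = €148.928
Bill = €291.73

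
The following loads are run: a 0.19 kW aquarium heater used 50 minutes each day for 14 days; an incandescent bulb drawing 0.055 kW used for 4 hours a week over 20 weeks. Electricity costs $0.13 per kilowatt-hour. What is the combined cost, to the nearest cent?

$0.86

aquarium heater: Runtime = 50 min × 14 = 700 min = 11.666666… h
aquarium heater: 0.19 kW × 11.666666… h = 2.216666… kWh
incandescent bulb: Runtime = 4 h/week × 20 weeks = 80 h
incandescent bulb: 0.055 kW × 80 h = 4.4 kWh
Total energy = 6.616666… kWh
Cost = 6.616666… × $0.13 = $0.86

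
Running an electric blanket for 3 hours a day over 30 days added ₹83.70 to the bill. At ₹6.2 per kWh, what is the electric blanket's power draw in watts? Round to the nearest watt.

Energy = ₹83.70 ÷ ₹6.2/kWh = 13.5 kWh
Runtime = 3 h/day × 30 days = 90 h
Power = 13.5 kWh ÷ 90 h = 0.15 kW = 150 W

150 W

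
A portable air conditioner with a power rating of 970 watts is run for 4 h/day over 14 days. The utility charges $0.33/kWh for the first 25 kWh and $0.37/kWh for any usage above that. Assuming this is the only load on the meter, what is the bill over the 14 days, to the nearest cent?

Runtime = 4 h/day × 14 days = 56 h
Energy = 0.97 kW × 56 h = 54.32 kWh
Tier 1 (0–25 kWh): 25 × $0.33 = $8.25
Above 25 kWh: 29.32 × $0.37 = $10.8484
Bill = $19.10

$19.10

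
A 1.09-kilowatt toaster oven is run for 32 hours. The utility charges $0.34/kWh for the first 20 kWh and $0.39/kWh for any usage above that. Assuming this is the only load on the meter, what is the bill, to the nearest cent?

$12.60

Energy = 1.09 kW × 32 h = 34.88 kWh
Tier 1 (0–20 kWh): 20 × $0.34 = $6.8
Above 20 kWh: 14.88 × $0.39 = $5.8032
Bill = $12.60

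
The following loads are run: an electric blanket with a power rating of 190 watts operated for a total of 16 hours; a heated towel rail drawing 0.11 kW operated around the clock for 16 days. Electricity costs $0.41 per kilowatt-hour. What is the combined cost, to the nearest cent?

$18.56

electric blanket: 0.19 kW × 16 h = 3.04 kWh
heated towel rail: Runtime = 24 h × 16 = 384 h
heated towel rail: 0.11 kW × 384 h = 42.24 kWh
Total energy = 45.28 kWh
Cost = 45.28 × $0.41 = $18.56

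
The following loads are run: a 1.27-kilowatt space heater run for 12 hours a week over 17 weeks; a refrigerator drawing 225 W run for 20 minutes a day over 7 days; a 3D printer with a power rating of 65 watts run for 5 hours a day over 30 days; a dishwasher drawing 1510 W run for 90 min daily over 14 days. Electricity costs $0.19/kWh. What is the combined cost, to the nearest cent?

space heater: Runtime = 12 h/week × 17 weeks = 204 h
space heater: 1.27 kW × 204 h = 259.08 kWh
refrigerator: Runtime = 20 min × 7 = 140 min = 2.333333… h
refrigerator: 0.225 kW × 2.333333… h = 0.525 kWh
3D printer: Runtime = 5 h/day × 30 days = 150 h
3D printer: 0.065 kW × 150 h = 9.75 kWh
dishwasher: Runtime = 90 min × 14 = 1260 min = 21 h
dishwasher: 1.51 kW × 21 h = 31.71 kWh
Total energy = 301.065 kWh
Cost = 301.065 × $0.19 = $57.20

$57.20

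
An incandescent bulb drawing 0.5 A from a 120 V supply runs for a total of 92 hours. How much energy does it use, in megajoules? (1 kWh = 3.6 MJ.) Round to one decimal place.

Power = 0.5 A × 120 V = 60 W = 0.06 kW
Energy = 0.06 kW × 92 h = 5.52 kWh
= 5.52 × 3.6 MJ = 19.9 MJ

19.9 MJ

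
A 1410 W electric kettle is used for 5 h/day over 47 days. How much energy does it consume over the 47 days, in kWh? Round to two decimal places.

331.35 kWh

Runtime = 5 h/day × 47 days = 235 h
Energy = 1.41 kW × 235 h = 331.35 kWh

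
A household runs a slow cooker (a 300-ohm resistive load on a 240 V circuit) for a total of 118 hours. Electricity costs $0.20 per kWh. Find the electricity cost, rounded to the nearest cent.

$4.53

Power = V²/R = 240²/300 = 192 W = 0.192 kW
Energy = 0.192 kW × 118 h = 22.656 kWh
Cost = 22.656 kWh × $0.20/kWh = $4.53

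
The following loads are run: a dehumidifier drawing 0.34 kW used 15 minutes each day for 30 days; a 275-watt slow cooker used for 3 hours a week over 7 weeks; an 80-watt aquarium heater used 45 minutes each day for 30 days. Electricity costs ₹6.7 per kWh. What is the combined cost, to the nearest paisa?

dehumidifier: Runtime = 15 min × 30 = 450 min = 7.5 h
dehumidifier: 0.34 kW × 7.5 h = 2.55 kWh
slow cooker: Runtime = 3 h/week × 7 weeks = 21 h
slow cooker: 0.275 kW × 21 h = 5.775 kWh
aquarium heater: Runtime = 45 min × 30 = 1350 min = 22.5 h
aquarium heater: 0.08 kW × 22.5 h = 1.8 kWh
Total energy = 10.125 kWh
Cost = 10.125 × ₹6.7 = ₹67.84

₹67.84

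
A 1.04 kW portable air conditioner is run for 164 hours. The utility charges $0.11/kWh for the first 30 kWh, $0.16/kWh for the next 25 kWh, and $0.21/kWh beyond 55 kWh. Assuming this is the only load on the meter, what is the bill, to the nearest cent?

Energy = 1.04 kW × 164 h = 170.56 kWh
Tier 1 (0–30 kWh): 30 × $0.11 = $3.3
Tier 2 (30–55 kWh): 25 × $0.16 = $4
Above 55 kWh: 115.56 × $0.21 = $24.2676
Bill = $31.57

$31.57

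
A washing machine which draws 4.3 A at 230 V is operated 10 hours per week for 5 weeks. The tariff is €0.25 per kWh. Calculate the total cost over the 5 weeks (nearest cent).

€12.36

Power = 4.3 A × 230 V = 989 W = 0.989 kW
Runtime = 10 h/week × 5 weeks = 50 h
Energy = 0.989 kW × 50 h = 49.45 kWh
Cost = 49.45 kWh × €0.25/kWh = €12.36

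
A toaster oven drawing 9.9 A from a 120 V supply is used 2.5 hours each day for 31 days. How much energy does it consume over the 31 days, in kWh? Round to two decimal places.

Power = 9.9 A × 120 V = 1188 W = 1.188 kW
Runtime = 2.5 h/day × 31 days = 77.5 h
Energy = 1.188 kW × 77.5 h = 92.07 kWh

92.07 kWh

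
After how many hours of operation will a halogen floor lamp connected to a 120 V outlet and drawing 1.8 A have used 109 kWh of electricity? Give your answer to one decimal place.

Power = 1.8 A × 120 V = 216 W = 0.216 kW
Hours = 109 kWh ÷ 0.216 kW = 504.6 h

504.6 h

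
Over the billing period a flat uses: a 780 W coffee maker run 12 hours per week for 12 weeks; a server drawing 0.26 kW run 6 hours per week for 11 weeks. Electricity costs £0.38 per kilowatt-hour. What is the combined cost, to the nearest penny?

£49.20

coffee maker: Runtime = 12 h/week × 12 weeks = 144 h
coffee maker: 0.78 kW × 144 h = 112.32 kWh
server: Runtime = 6 h/week × 11 weeks = 66 h
server: 0.26 kW × 66 h = 17.16 kWh
Total energy = 129.48 kWh
Cost = 129.48 × £0.38 = £49.20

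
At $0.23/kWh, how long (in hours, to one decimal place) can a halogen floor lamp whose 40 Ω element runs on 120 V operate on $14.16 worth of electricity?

171.0 h

Power = V²/R = 120²/40 = 360 W = 0.36 kW
Energy available = $14.16 ÷ $0.23/kWh = 61.5652 kWh
Hours = 61.5652 kWh ÷ 0.36 kW = 171.0 h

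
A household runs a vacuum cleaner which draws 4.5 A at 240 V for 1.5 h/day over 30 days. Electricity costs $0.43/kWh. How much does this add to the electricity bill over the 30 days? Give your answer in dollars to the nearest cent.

Power = 4.5 A × 240 V = 1080 W = 1.08 kW
Runtime = 1.5 h/day × 30 days = 45 h
Energy = 1.08 kW × 45 h = 48.6 kWh
Cost = 48.6 kWh × $0.43/kWh = $20.90

$20.90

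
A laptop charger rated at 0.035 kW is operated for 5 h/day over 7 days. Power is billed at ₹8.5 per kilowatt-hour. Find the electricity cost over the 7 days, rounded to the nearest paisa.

Runtime = 5 h/day × 7 days = 35 h
Energy = 0.035 kW × 35 h = 1.225 kWh
Cost = 1.225 kWh × ₹8.5/kWh = ₹10.41

₹10.41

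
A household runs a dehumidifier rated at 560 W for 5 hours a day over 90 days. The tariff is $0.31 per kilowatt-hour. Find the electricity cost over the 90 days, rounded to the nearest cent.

Runtime = 5 h/day × 90 days = 450 h
Energy = 0.56 kW × 450 h = 252 kWh
Cost = 252 kWh × $0.31/kWh = $78.12

$78.12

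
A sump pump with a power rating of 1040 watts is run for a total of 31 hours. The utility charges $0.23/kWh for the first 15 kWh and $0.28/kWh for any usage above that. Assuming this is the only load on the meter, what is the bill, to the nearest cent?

$8.28

Energy = 1.04 kW × 31 h = 32.24 kWh
Tier 1 (0–15 kWh): 15 × $0.23 = $3.45
Above 15 kWh: 17.24 × $0.28 = $4.8272
Bill = $8.28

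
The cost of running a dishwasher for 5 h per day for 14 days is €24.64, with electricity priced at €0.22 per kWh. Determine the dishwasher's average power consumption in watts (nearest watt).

1600 W

Energy = €24.64 ÷ €0.22/kWh = 112 kWh
Runtime = 5 h/day × 14 days = 70 h
Power = 112 kWh ÷ 70 h = 1.6 kW = 1600 W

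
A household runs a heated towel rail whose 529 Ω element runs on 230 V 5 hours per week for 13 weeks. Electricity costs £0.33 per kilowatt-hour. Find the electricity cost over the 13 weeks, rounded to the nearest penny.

£2.15

Power = V²/R = 230²/529 = 100 W = 0.1 kW
Runtime = 5 h/week × 13 weeks = 65 h
Energy = 0.1 kW × 65 h = 6.5 kWh
Cost = 6.5 kWh × £0.33/kWh = £2.15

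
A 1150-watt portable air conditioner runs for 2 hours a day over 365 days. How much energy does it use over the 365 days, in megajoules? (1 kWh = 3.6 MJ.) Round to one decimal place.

3022.2 MJ

Runtime = 2 h/day × 365 days = 730 h
Energy = 1.15 kW × 730 h = 839.5 kWh
= 839.5 × 3.6 MJ = 3022.2 MJ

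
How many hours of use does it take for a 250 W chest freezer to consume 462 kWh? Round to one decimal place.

Hours = 462 kWh ÷ 0.25 kW = 1848.0 h

1848.0 h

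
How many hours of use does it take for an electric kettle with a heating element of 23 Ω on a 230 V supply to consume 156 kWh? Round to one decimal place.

Power = V²/R = 230²/23 = 2300 W = 2.3 kW
Hours = 156 kWh ÷ 2.3 kW = 67.8 h

67.8 h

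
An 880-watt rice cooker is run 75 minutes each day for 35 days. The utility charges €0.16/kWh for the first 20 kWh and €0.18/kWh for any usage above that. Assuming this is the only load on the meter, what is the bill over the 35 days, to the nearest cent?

€6.53

Runtime = 75 min × 35 = 2625 min = 43.75 h
Energy = 0.88 kW × 43.75 h = 38.5 kWh
Tier 1 (0–20 kWh): 20 × €0.16 = €3.2
Above 20 kWh: 18.5 × €0.18 = €3.33
Bill = €6.53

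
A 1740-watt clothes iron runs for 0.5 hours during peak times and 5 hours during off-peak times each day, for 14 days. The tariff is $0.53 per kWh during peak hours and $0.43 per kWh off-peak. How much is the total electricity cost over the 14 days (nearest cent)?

$58.83

Peak energy = 1.74 kW × 0.5 h × 14 = 12.18 kWh
Off-peak energy = 1.74 kW × 5 h × 14 = 121.8 kWh
Cost = 12.18 × $0.53 + 121.8 × $0.43 = $6.4554 + $52.374 = $58.83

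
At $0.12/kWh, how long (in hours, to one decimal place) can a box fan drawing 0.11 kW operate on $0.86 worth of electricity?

Energy available = $0.86 ÷ $0.12/kWh = 7.1667 kWh
Hours = 7.1667 kWh ÷ 0.11 kW = 65.2 h

65.2 h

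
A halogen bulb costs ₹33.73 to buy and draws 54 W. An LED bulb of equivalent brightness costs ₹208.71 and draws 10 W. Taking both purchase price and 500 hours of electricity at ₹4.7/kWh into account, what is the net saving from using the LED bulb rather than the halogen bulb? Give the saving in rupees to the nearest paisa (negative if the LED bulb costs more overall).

halogen bulb: ₹33.73 + (54/1000) kW × 500 h × ₹4.7 = ₹33.73 + ₹126.9 = ₹160.63
LED bulb: ₹208.71 + (10/1000) kW × 500 h × ₹4.7 = ₹208.71 + ₹23.5 = ₹232.21
Saving = ₹160.63 − ₹232.21 = −₹71.58

-₹71.58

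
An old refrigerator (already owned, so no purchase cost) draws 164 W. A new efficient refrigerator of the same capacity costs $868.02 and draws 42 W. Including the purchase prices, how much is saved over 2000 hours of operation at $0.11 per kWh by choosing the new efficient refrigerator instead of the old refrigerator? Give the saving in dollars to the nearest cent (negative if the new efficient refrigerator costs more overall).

-$841.18

old refrigerator: $0.00 + (164/1000) kW × 2000 h × $0.11 = $0.00 + $36.08 = $36.08
new efficient refrigerator: $868.02 + (42/1000) kW × 2000 h × $0.11 = $868.02 + $9.24 = $877.26
Saving = $36.08 − $877.26 = −$841.18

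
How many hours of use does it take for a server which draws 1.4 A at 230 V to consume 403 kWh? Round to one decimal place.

Power = 1.4 A × 230 V = 322 W = 0.322 kW
Hours = 403 kWh ÷ 0.322 kW = 1251.6 h

1251.6 h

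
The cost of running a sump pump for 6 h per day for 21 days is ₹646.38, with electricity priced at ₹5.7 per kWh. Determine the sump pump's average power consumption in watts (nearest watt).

Energy = ₹646.38 ÷ ₹5.7/kWh = 113.4 kWh
Runtime = 6 h/day × 21 days = 126 h
Power = 113.4 kWh ÷ 126 h = 0.9 kW = 900 W

900 W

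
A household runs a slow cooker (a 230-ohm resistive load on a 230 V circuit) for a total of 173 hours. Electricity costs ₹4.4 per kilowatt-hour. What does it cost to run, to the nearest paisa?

Power = V²/R = 230²/230 = 230 W = 0.23 kW
Energy = 0.23 kW × 173 h = 39.79 kWh
Cost = 39.79 kWh × ₹4.4/kWh = ₹175.08

₹175.08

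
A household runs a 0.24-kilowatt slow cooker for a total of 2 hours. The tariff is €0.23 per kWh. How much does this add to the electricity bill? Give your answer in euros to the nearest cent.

€0.11

Energy = 0.24 kW × 2 h = 0.48 kWh
Cost = 0.48 kWh × €0.23/kWh = €0.11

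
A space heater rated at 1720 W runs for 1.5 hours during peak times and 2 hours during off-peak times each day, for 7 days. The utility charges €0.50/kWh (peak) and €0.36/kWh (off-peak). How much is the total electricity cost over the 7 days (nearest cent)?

Peak energy = 1.72 kW × 1.5 h × 7 = 18.06 kWh
Off-peak energy = 1.72 kW × 2 h × 7 = 24.08 kWh
Cost = 18.06 × €0.50 + 24.08 × €0.36 = €9.03 + €8.6688 = €17.70

€17.70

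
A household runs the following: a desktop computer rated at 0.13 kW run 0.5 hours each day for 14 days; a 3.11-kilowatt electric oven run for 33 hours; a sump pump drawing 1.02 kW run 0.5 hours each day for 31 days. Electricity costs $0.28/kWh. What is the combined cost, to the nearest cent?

$33.42

desktop computer: Runtime = 0.5 h/day × 14 days = 7 h
desktop computer: 0.13 kW × 7 h = 0.91 kWh
electric oven: 3.11 kW × 33 h = 102.63 kWh
sump pump: Runtime = 0.5 h/day × 31 days = 15.5 h
sump pump: 1.02 kW × 15.5 h = 15.81 kWh
Total energy = 119.35 kWh
Cost = 119.35 × $0.28 = $33.42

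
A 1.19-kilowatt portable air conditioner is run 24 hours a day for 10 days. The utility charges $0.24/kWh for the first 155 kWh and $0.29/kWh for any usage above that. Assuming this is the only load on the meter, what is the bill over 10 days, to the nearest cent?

$75.07

Runtime = 24 h × 10 = 240 h
Energy = 1.19 kW × 240 h = 285.6 kWh
Tier 1 (0–155 kWh): 155 × $0.24 = $37.2
Above 155 kWh: 130.6 × $0.29 = $37.874
Bill = $75.07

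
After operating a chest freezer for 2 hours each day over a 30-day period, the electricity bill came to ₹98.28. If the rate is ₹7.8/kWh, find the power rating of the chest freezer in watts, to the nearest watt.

Energy = ₹98.28 ÷ ₹7.8/kWh = 12.6 kWh
Runtime = 2 h/day × 30 days = 60 h
Power = 12.6 kWh ÷ 60 h = 0.21 kW = 210 W

210 W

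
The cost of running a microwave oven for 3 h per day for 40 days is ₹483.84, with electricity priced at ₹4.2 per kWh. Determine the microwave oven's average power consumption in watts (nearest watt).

960 W

Energy = ₹483.84 ÷ ₹4.2/kWh = 115.2 kWh
Runtime = 3 h/day × 40 days = 120 h
Power = 115.2 kWh ÷ 120 h = 0.96 kW = 960 W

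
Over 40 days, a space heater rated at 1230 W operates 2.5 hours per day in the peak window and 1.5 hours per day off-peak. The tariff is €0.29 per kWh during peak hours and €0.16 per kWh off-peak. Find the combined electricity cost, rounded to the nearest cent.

€47.48

Peak energy = 1.23 kW × 2.5 h × 40 = 123 kWh
Off-peak energy = 1.23 kW × 1.5 h × 40 = 73.8 kWh
Cost = 123 × €0.29 + 73.8 × €0.16 = €35.67 + €11.808 = €47.48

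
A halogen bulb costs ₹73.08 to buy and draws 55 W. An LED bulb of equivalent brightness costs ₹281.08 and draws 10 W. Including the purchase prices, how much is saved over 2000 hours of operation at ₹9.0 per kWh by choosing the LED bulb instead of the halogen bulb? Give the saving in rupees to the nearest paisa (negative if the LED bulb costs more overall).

halogen bulb: ₹73.08 + (55/1000) kW × 2000 h × ₹9.0 = ₹73.08 + ₹990 = ₹1063.08
LED bulb: ₹281.08 + (10/1000) kW × 2000 h × ₹9.0 = ₹281.08 + ₹180 = ₹461.08
Saving = ₹1063.08 − ₹461.08 = ₹602

₹602.00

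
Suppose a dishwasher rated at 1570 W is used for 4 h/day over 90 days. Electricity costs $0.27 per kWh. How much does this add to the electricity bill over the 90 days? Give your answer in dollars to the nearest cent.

$152.60

Runtime = 4 h/day × 90 days = 360 h
Energy = 1.57 kW × 360 h = 565.2 kWh
Cost = 565.2 kWh × $0.27/kWh = $152.60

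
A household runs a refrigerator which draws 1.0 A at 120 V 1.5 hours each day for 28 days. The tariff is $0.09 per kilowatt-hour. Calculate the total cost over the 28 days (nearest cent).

$0.45

Power = 1.0 A × 120 V = 120 W = 0.12 kW
Runtime = 1.5 h/day × 28 days = 42 h
Energy = 0.12 kW × 42 h = 5.04 kWh
Cost = 5.04 kWh × $0.09/kWh = $0.45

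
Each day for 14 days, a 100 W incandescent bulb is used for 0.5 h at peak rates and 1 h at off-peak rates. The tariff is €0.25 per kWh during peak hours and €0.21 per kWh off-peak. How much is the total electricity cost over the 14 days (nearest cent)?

€0.47

Peak energy = 0.1 kW × 0.5 h × 14 = 0.7 kWh
Off-peak energy = 0.1 kW × 1 h × 14 = 1.4 kWh
Cost = 0.7 × €0.25 + 1.4 × €0.21 = €0.175 + €0.294 = €0.47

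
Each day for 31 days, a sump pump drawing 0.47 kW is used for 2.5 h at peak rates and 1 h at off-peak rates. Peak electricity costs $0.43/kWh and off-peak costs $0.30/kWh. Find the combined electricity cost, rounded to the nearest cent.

Peak energy = 0.47 kW × 2.5 h × 31 = 36.425 kWh
Off-peak energy = 0.47 kW × 1 h × 31 = 14.57 kWh
Cost = 36.425 × $0.43 + 14.57 × $0.30 = $15.66275 + $4.371 = $20.03

$20.03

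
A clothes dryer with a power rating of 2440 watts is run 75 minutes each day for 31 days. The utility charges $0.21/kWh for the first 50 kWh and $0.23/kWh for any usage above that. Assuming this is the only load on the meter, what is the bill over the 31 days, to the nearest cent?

$20.75

Runtime = 75 min × 31 = 2325 min = 38.75 h
Energy = 2.44 kW × 38.75 h = 94.55 kWh
Tier 1 (0–50 kWh): 50 × $0.21 = $10.5
Above 50 kWh: 44.55 × $0.23 = $10.2465
Bill = $20.75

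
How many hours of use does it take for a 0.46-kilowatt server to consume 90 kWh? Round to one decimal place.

195.7 h

Hours = 90 kWh ÷ 0.46 kW = 195.7 h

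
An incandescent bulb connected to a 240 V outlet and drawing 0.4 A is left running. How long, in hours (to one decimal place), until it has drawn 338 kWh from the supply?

3520.8 h

Power = 0.4 A × 240 V = 96 W = 0.096 kW
Hours = 338 kWh ÷ 0.096 kW = 3520.8 h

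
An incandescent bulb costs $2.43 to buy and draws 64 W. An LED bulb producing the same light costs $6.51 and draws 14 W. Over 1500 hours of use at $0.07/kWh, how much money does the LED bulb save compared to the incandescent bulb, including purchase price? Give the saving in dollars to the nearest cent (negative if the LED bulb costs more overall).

$1.17

incandescent bulb: $2.43 + (64/1000) kW × 1500 h × $0.07 = $2.43 + $6.72 = $9.15
LED bulb: $6.51 + (14/1000) kW × 1500 h × $0.07 = $6.51 + $1.47 = $7.98
Saving = $9.15 − $7.98 = $1.17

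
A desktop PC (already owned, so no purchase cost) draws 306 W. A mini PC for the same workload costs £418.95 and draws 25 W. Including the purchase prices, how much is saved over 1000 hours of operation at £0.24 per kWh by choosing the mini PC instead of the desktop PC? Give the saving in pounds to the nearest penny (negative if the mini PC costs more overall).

desktop PC: £0.00 + (306/1000) kW × 1000 h × £0.24 = £0.00 + £73.44 = £73.44
mini PC: £418.95 + (25/1000) kW × 1000 h × £0.24 = £418.95 + £6 = £424.95
Saving = £73.44 − £424.95 = −£351.51

-£351.51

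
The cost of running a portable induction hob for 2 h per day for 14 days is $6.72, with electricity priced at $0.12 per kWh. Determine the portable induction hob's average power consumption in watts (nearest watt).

Energy = $6.72 ÷ $0.12/kWh = 56 kWh
Runtime = 2 h/day × 14 days = 28 h
Power = 56 kWh ÷ 28 h = 2 kW = 2000 W

2000 W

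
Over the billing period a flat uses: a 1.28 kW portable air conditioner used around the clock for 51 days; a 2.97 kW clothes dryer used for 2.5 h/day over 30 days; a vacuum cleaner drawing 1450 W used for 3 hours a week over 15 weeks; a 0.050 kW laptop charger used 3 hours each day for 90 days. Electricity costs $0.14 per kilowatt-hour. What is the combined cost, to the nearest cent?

$261.55

portable air conditioner: Runtime = 24 h × 51 = 1224 h
portable air conditioner: 1.28 kW × 1224 h = 1566.72 kWh
clothes dryer: Runtime = 2.5 h/day × 30 days = 75 h
clothes dryer: 2.97 kW × 75 h = 222.75 kWh
vacuum cleaner: Runtime = 3 h/week × 15 weeks = 45 h
vacuum cleaner: 1.45 kW × 45 h = 65.25 kWh
laptop charger: Runtime = 3 h/day × 90 days = 270 h
laptop charger: 0.05 kW × 270 h = 13.5 kWh
Total energy = 1868.22 kWh
Cost = 1868.22 × $0.14 = $261.55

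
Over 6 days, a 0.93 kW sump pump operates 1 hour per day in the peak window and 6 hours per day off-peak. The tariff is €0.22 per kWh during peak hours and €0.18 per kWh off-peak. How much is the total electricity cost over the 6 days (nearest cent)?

€7.25

Peak energy = 0.93 kW × 1 h × 6 = 5.58 kWh
Off-peak energy = 0.93 kW × 6 h × 6 = 33.48 kWh
Cost = 5.58 × €0.22 + 33.48 × €0.18 = €1.2276 + €6.0264 = €7.25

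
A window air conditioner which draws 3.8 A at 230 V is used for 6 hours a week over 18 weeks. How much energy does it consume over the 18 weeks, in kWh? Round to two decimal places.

Power = 3.8 A × 230 V = 874 W = 0.874 kW
Runtime = 6 h/week × 18 weeks = 108 h
Energy = 0.874 kW × 108 h = 94.392 kWh ≈ 94.39 kWh

94.39 kWh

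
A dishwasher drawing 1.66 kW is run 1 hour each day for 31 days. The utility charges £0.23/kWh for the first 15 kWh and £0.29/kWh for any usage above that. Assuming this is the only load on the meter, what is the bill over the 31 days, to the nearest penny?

Runtime = 1 h/day × 31 days = 31 h
Energy = 1.66 kW × 31 h = 51.46 kWh
Tier 1 (0–15 kWh): 15 × £0.23 = £3.45
Above 15 kWh: 36.46 × £0.29 = £10.5734
Bill = £14.02

£14.02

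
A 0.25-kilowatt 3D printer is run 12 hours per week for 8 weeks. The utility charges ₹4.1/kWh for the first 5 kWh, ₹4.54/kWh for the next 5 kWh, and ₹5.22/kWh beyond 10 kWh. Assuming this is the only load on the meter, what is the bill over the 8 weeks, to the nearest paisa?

Runtime = 12 h/week × 8 weeks = 96 h
Energy = 0.25 kW × 96 h = 24 kWh
Tier 1 (0–5 kWh): 5 × ₹4.1 = ₹20.5
Tier 2 (5–10 kWh): 5 × ₹4.54 = ₹22.7
Above 10 kWh: 14 × ₹5.22 = ₹73.08
Bill = ₹116.28

₹116.28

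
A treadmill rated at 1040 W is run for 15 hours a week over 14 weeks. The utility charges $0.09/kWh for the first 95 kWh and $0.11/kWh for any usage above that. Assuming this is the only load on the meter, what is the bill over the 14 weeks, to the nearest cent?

Runtime = 15 h/week × 14 weeks = 210 h
Energy = 1.04 kW × 210 h = 218.4 kWh
Tier 1 (0–95 kWh): 95 × $0.09 = $8.55
Above 95 kWh: 123.4 × $0.11 = $13.574
Bill = $22.12

$22.12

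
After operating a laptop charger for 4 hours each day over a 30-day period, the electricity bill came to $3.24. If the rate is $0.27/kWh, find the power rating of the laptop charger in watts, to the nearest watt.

Energy = $3.24 ÷ $0.27/kWh = 12 kWh
Runtime = 4 h/day × 30 days = 120 h
Power = 12 kWh ÷ 120 h = 0.1 kW = 100 W

100 W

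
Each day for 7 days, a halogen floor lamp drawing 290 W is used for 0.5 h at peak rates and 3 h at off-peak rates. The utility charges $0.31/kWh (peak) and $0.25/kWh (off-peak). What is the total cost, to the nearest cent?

$1.84

Peak energy = 0.29 kW × 0.5 h × 7 = 1.015 kWh
Off-peak energy = 0.29 kW × 3 h × 7 = 6.09 kWh
Cost = 1.015 × $0.31 + 6.09 × $0.25 = $0.31465 + $1.5225 = $1.84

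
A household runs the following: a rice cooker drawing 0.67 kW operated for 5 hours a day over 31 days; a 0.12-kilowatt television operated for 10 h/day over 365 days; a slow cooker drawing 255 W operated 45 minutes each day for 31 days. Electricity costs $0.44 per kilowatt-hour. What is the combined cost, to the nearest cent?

rice cooker: Runtime = 5 h/day × 31 days = 155 h
rice cooker: 0.67 kW × 155 h = 103.85 kWh
television: Runtime = 10 h/day × 365 days = 3650 h
television: 0.12 kW × 3650 h = 438 kWh
slow cooker: Runtime = 45 min × 31 = 1395 min = 23.25 h
slow cooker: 0.255 kW × 23.25 h = 5.92875 kWh
Total energy = 547.77875 kWh
Cost = 547.77875 × $0.44 = $241.02

$241.02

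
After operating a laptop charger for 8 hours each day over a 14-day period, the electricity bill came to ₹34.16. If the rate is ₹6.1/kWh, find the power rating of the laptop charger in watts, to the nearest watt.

Energy = ₹34.16 ÷ ₹6.1/kWh = 5.6 kWh
Runtime = 8 h/day × 14 days = 112 h
Power = 5.6 kWh ÷ 112 h = 0.05 kW = 50 W

50 W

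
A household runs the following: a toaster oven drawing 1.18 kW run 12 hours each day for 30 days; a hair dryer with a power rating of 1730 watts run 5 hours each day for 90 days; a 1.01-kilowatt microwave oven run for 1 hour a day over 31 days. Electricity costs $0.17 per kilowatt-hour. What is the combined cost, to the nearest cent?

toaster oven: Runtime = 12 h/day × 30 days = 360 h
toaster oven: 1.18 kW × 360 h = 424.8 kWh
hair dryer: Runtime = 5 h/day × 90 days = 450 h
hair dryer: 1.73 kW × 450 h = 778.5 kWh
microwave oven: Runtime = 1 h/day × 31 days = 31 h
microwave oven: 1.01 kW × 31 h = 31.31 kWh
Total energy = 1234.61 kWh
Cost = 1234.61 × $0.17 = $209.88

$209.88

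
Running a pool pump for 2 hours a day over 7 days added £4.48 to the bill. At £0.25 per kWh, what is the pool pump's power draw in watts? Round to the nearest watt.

1280 W

Energy = £4.48 ÷ £0.25/kWh = 17.92 kWh
Runtime = 2 h/day × 7 days = 14 h
Power = 17.92 kWh ÷ 14 h = 1.28 kW = 1280 W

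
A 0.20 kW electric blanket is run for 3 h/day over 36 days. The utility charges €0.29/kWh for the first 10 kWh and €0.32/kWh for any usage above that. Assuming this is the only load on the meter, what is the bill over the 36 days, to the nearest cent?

Runtime = 3 h/day × 36 days = 108 h
Energy = 0.2 kW × 108 h = 21.6 kWh
Tier 1 (0–10 kWh): 10 × €0.29 = €2.9
Above 10 kWh: 11.6 × €0.32 = €3.712
Bill = €6.61

€6.61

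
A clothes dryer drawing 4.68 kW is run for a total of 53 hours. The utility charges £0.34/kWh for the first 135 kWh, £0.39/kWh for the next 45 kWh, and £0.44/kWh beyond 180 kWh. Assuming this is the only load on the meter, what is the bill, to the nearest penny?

£93.39

Energy = 4.68 kW × 53 h = 248.04 kWh
Tier 1 (0–135 kWh): 135 × £0.34 = £45.9
Tier 2 (135–180 kWh): 45 × £0.39 = £17.55
Above 180 kWh: 68.04 × £0.44 = £29.9376
Bill = £93.39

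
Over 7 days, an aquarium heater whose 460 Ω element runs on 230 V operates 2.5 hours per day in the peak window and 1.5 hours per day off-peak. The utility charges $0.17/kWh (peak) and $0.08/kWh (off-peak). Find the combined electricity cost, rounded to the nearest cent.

Power = V²/R = 230²/460 = 115 W = 0.115 kW
Peak energy = 0.115 kW × 2.5 h × 7 = 2.0125 kWh
Off-peak energy = 0.115 kW × 1.5 h × 7 = 1.2075 kWh
Cost = 2.0125 × $0.17 + 1.2075 × $0.08 = $0.342125 + $0.0966 = $0.44

$0.44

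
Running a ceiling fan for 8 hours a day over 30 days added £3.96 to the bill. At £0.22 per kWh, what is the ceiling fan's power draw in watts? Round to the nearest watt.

Energy = £3.96 ÷ £0.22/kWh = 18 kWh
Runtime = 8 h/day × 30 days = 240 h
Power = 18 kWh ÷ 240 h = 0.075 kW = 75 W

75 W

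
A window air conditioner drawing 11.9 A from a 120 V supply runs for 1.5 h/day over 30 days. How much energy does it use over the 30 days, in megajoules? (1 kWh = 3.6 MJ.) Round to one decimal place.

Power = 11.9 A × 120 V = 1428 W = 1.428 kW
Runtime = 1.5 h/day × 30 days = 45 h
Energy = 1.428 kW × 45 h = 64.26 kWh
= 64.26 × 3.6 MJ = 231.3 MJ

231.3 MJ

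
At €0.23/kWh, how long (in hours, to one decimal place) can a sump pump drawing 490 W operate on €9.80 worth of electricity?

Energy available = €9.80 ÷ €0.23/kWh = 42.6087 kWh
Hours = 42.6087 kWh ÷ 0.49 kW = 87.0 h

87.0 h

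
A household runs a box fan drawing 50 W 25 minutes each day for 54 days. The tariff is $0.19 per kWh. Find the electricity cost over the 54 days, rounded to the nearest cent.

Runtime = 25 min × 54 = 1350 min = 22.5 h
Energy = 0.05 kW × 22.5 h = 1.125 kWh
Cost = 1.125 kWh × $0.19/kWh = $0.21

$0.21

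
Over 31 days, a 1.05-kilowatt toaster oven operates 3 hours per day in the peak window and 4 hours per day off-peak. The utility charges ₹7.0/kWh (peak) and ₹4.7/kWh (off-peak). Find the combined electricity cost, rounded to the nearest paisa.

₹1295.49

Peak energy = 1.05 kW × 3 h × 31 = 97.65 kWh
Off-peak energy = 1.05 kW × 4 h × 31 = 130.2 kWh
Cost = 97.65 × ₹7.0 + 130.2 × ₹4.7 = ₹683.55 + ₹611.94 = ₹1295.49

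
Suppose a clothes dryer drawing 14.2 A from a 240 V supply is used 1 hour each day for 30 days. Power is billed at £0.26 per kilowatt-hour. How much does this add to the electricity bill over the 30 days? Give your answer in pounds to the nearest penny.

Power = 14.2 A × 240 V = 3408 W = 3.408 kW
Runtime = 1 h/day × 30 days = 30 h
Energy = 3.408 kW × 30 h = 102.24 kWh
Cost = 102.24 kWh × £0.26/kWh = £26.58

£26.58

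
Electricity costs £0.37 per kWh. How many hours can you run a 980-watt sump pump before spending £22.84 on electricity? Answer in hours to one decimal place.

63.0 h

Energy available = £22.84 ÷ £0.37/kWh = 61.7297 kWh
Hours = 61.7297 kWh ÷ 0.98 kW = 63.0 h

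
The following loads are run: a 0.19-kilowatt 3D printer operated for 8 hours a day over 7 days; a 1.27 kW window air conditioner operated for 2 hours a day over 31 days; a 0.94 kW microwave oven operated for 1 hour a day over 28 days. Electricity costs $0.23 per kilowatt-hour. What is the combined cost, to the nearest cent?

3D printer: Runtime = 8 h/day × 7 days = 56 h
3D printer: 0.19 kW × 56 h = 10.64 kWh
window air conditioner: Runtime = 2 h/day × 31 days = 62 h
window air conditioner: 1.27 kW × 62 h = 78.74 kWh
microwave oven: Runtime = 1 h/day × 28 days = 28 h
microwave oven: 0.94 kW × 28 h = 26.32 kWh
Total energy = 115.7 kWh
Cost = 115.7 × $0.23 = $26.61

$26.61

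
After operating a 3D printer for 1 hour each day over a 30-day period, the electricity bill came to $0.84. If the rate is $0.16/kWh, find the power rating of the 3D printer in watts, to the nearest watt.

Energy = $0.84 ÷ $0.16/kWh = 5.25 kWh
Runtime = 1 h/day × 30 days = 30 h
Power = 5.25 kWh ÷ 30 h = 0.175 kW = 175 W

175 W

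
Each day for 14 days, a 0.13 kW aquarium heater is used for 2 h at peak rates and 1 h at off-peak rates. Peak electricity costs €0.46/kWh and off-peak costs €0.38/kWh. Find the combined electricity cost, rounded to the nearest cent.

Peak energy = 0.13 kW × 2 h × 14 = 3.64 kWh
Off-peak energy = 0.13 kW × 1 h × 14 = 1.82 kWh
Cost = 3.64 × €0.46 + 1.82 × €0.38 = €1.6744 + €0.6916 = €2.37

€2.37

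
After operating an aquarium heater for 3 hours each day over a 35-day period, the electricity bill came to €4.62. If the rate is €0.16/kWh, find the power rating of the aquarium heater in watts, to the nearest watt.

Energy = €4.62 ÷ €0.16/kWh = 28.875 kWh
Runtime = 3 h/day × 35 days = 105 h
Power = 28.875 kWh ÷ 105 h = 0.275 kW = 275 W

275 W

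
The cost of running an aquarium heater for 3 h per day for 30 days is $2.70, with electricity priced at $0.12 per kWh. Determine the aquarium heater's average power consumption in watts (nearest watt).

250 W

Energy = $2.70 ÷ $0.12/kWh = 22.5 kWh
Runtime = 3 h/day × 30 days = 90 h
Power = 22.5 kWh ÷ 90 h = 0.25 kW = 250 W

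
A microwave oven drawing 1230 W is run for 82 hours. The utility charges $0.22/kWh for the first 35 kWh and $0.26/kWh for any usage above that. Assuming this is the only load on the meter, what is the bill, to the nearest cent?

Energy = 1.23 kW × 82 h = 100.86 kWh
Tier 1 (0–35 kWh): 35 × $0.22 = $7.7
Above 35 kWh: 65.86 × $0.26 = $17.1236
Bill = $24.82

$24.82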